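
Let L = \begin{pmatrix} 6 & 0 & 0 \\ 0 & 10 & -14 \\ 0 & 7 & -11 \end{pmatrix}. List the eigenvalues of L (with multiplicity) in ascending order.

Characteristic polynomial: p(λ) = λ^3 - 5λ^2 - 18λ + 72 = (λ - 6)(λ - 3)(λ + 4).
Roots (with multiplicity): -4, 3, 6.

-4, 3, 6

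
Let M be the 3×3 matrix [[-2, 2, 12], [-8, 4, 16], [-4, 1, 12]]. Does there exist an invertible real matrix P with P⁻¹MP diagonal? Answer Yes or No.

Characteristic polynomial: p(r) = r^3 - 14r^2 + 64r - 96 = (r - 6)(r - 4)^2.
r = 4 has algebraic multiplicity 2; rank(M − 4I) = 2, so geometric multiplicity = 1.
Geometric multiplicity < algebraic multiplicity, so M is not diagonalizable.

No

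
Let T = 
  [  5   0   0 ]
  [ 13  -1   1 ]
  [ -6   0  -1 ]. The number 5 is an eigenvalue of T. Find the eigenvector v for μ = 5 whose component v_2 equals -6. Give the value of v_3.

T − 5I = [[0, 0, 0], [13, -6, 1], [-6, 0, -6]].
Solving (T − 5I)v = 0 gives the eigenspace spanned by (-3, -6, 3).
With v_2 = -6, v = (-3, -6, 3), so v_3 = 3.

3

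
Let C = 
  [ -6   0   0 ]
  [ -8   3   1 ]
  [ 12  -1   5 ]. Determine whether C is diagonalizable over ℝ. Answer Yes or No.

Characteristic polynomial: p(μ) = μ^3 - 2μ^2 - 32μ + 96 = (μ - 4)^2(μ + 6).
μ = 4 has algebraic multiplicity 2; rank(C − 4I) = 2, so geometric multiplicity = 1.
Geometric multiplicity < algebraic multiplicity, so C is not diagonalizable.

No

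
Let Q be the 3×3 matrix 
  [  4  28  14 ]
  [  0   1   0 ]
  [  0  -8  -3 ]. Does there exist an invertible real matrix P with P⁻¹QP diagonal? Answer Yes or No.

Characteristic polynomial: p(s) = s^3 - 2s^2 - 11s + 12 = (s - 4)(s - 1)(s + 3).
All 3 eigenvalues are distinct, so Q is diagonalizable.

Yes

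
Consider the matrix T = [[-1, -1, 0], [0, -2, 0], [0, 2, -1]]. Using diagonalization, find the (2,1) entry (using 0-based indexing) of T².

-6

Characteristic polynomial: r^3 + 4r^2 + 5r + 2 = (r + 1)^2(r + 2), so the eigenvalues are -2, -1, -1.
r=-1: eigenvector (1, 0, 0).
r=-2: eigenvector (1, 1, -2).
r=-1: eigenvector (0, 0, 1).
P = [[1, 1, 0], [0, 1, 0], [0, -2, 1]], D = diag(-1, -2, -1), P⁻¹ = [[1, -1, 0], [0, 1, 0], [0, 2, 1]].
T² = P·diag(1, 4, 1)·P⁻¹ = [[1, 3, 0], [0, 4, 0], [0, -6, 1]].
The requested entry is -6.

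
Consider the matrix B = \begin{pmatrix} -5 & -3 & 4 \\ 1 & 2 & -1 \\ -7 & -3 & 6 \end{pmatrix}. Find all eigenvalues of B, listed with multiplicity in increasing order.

Characteristic polynomial: p(λ) = λ^3 - 3λ^2 + 4 = (λ - 2)^2(λ + 1).
Roots (with multiplicity): -1, 2, 2.

-1, 2, 2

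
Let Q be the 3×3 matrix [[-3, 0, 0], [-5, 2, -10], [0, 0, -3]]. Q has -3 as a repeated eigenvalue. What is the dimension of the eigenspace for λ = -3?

Q + 3I = [[0, 0, 0], [-5, 5, -10], [0, 0, 0]].
This matrix has rank 1, so its null space has dimension 3 − 1 = 2.

2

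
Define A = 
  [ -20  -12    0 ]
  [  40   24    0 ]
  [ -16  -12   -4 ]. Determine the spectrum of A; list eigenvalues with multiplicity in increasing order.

Characteristic polynomial: p(μ) = μ^3 - 16μ = μ(μ - 4)(μ + 4).
Roots (with multiplicity): -4, 0, 4.

-4, 0, 4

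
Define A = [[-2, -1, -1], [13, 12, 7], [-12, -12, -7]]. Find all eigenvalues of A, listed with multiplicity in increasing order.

Characteristic polynomial: p(s) = s^3 - 3s^2 - 9s - 5 = (s - 5)(s + 1)^2.
Roots (with multiplicity): -1, -1, 5.

-1, -1, 5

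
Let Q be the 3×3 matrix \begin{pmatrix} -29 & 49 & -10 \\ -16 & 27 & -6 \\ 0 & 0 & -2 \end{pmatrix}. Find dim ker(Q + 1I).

Q + 1I = [[-28, 49, -10], [-16, 28, -6], [0, 0, -1]].
This matrix has rank 2, so its null space has dimension 3 − 2 = 1.

1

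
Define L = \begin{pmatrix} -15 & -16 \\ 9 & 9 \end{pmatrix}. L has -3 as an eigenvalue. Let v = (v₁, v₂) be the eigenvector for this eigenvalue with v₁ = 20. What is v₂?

L + 3I = [[-12, -16], [9, 12]].
Solving (L + 3I)v = 0 gives the eigenspace spanned by (20, -15).
With v₁ = 20, v = (20, -15), so v₂ = -15.

-15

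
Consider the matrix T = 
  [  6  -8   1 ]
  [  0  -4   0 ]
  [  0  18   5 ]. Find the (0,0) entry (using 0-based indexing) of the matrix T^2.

Characteristic polynomial: μ^3 - 7μ^2 - 14μ + 120 = (μ - 6)(μ - 5)(μ + 4), so the eigenvalues are -4, 5, 6.
μ=6: eigenvector (1, 0, 0).
μ=-4: eigenvector (1, 1, -2).
μ=5: eigenvector (-1, 0, 1).
P = [[1, 1, -1], [0, 1, 0], [0, -2, 1]], D = diag(6, -4, 5), P⁻¹ = [[1, 1, 1], [0, 1, 0], [0, 2, 1]].
T² = P·diag(36, 16, 25)·P⁻¹ = [[36, 2, 11], [0, 16, 0], [0, 18, 25]].
The requested entry is 36.

36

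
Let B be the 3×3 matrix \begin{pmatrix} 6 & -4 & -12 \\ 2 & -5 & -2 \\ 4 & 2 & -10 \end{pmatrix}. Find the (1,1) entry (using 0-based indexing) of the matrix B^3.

-29

Characteristic polynomial: s^3 + 9s^2 + 20s + 12 = (s + 1)(s + 2)(s + 6), so the eigenvalues are -6, -2, -1.
s=-2: eigenvector (-7, -2, -4).
s=-1: eigenvector (4, 1, 2).
s=-6: eigenvector (1, 0, 1).
P = [[-7, 4, 1], [-2, 1, 0], [-4, 2, 1]], D = diag(-2, -1, -6), P⁻¹ = [[1, -2, -1], [2, -3, -2], [0, -2, 1]].
B³ = P·diag(-8, -1, -216)·P⁻¹ = [[48, 332, -264], [14, -29, -14], [28, 374, -244]].
The requested entry is -29.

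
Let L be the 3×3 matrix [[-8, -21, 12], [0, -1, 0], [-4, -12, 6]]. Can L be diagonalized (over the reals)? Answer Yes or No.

Yes

Characteristic polynomial: p(λ) = λ^3 + 3λ^2 + 2λ = λ(λ + 1)(λ + 2).
All 3 eigenvalues are distinct, so L is diagonalizable.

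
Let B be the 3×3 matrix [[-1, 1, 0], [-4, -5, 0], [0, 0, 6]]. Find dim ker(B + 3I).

B + 3I = [[2, 1, 0], [-4, -2, 0], [0, 0, 9]].
This matrix has rank 2, so its null space has dimension 3 − 2 = 1.

1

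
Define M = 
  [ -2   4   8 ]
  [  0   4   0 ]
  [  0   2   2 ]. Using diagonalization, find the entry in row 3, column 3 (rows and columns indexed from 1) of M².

Characteristic polynomial: t^3 - 4t^2 - 4t + 16 = (t - 4)(t - 2)(t + 2), so the eigenvalues are -2, 2, 4.
t=-2: eigenvector (1, 0, 0).
t=2: eigenvector (2, 0, 1).
t=4: eigenvector (2, 1, 1).
P = [[1, 2, 2], [0, 0, 1], [0, 1, 1]], D = diag(-2, 2, 4), P⁻¹ = [[1, 0, -2], [0, -1, 1], [0, 1, 0]].
M² = P·diag(4, 4, 16)·P⁻¹ = [[4, 24, 0], [0, 16, 0], [0, 12, 4]].
The requested entry is 4.

4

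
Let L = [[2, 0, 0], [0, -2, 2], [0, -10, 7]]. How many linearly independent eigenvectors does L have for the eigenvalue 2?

L − 2I = [[0, 0, 0], [0, -4, 2], [0, -10, 5]].
This matrix has rank 1, so its null space has dimension 3 − 1 = 2.

2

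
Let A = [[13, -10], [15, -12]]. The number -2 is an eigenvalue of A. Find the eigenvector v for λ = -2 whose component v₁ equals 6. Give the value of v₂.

A + 2I = [[15, -10], [15, -10]].
Solving (A + 2I)v = 0 gives the eigenspace spanned by (6, 9).
With v₁ = 6, v = (6, 9), so v₂ = 9.

9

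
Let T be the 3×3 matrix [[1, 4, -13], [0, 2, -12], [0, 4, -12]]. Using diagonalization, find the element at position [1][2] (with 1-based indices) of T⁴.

Characteristic polynomial: λ^3 + 9λ^2 + 14λ - 24 = (λ - 1)(λ + 4)(λ + 6), so the eigenvalues are -6, -4, 1.
λ=1: eigenvector (1, 0, 0).
λ=-6: eigenvector (-2, -3, -2).
λ=-4: eigenvector (1, 2, 1).
P = [[1, -2, 1], [0, -3, 2], [0, -2, 1]], D = diag(1, -6, -4), P⁻¹ = [[1, 0, -1], [0, 1, -2], [0, 2, -3]].
T⁴ = P·diag(1, 1296, 256)·P⁻¹ = [[1, -2080, 4415], [0, -2864, 6240], [0, -2080, 4416]].
The requested entry is -2080.

-2080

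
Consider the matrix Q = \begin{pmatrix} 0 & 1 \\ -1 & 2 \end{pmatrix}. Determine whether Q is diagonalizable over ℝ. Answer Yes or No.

No

Characteristic polynomial: p(r) = r^2 - 2r + 1 = (r - 1)^2.
r = 1 has algebraic multiplicity 2; rank(Q − 1I) = 1, so geometric multiplicity = 1.
Geometric multiplicity < algebraic multiplicity, so Q is not diagonalizable.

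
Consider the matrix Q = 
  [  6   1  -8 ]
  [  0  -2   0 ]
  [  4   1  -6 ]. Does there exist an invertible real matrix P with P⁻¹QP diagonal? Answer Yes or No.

Characteristic polynomial: p(s) = s^3 + 2s^2 - 4s - 8 = (s - 2)(s + 2)^2.
s = -2 has algebraic multiplicity 2; rank(Q + 2I) = 2, so geometric multiplicity = 1.
Geometric multiplicity < algebraic multiplicity, so Q is not diagonalizable.

No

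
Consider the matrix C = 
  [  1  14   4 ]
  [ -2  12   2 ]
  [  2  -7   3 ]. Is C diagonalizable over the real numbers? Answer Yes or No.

Yes

Characteristic polynomial: p(t) = t^3 - 16t^2 + 85t - 150 = (t - 6)(t - 5)^2.
t = 5 has algebraic multiplicity 2; rank(C − 5I) = 1, so geometric multiplicity = 2.
Every eigenvalue has geometric = algebraic multiplicity, so C is diagonalizable.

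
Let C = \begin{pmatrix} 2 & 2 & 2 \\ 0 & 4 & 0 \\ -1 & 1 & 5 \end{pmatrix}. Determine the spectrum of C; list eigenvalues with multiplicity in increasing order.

Characteristic polynomial: p(s) = s^3 - 11s^2 + 40s - 48 = (s - 4)^2(s - 3).
Roots (with multiplicity): 3, 4, 4.

3, 4, 4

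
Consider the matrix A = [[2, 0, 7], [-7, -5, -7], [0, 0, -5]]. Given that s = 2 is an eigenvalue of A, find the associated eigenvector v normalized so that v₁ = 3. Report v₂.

-3

A − 2I = [[0, 0, 7], [-7, -7, -7], [0, 0, -7]].
Solving (A − 2I)v = 0 gives the eigenspace spanned by (3, -3, 0).
With v₁ = 3, v = (3, -3, 0), so v₂ = -3.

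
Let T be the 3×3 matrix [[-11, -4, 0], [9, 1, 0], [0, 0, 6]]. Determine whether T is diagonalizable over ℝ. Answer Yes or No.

Characteristic polynomial: p(s) = s^3 + 4s^2 - 35s - 150 = (s - 6)(s + 5)^2.
s = -5 has algebraic multiplicity 2; rank(T + 5I) = 2, so geometric multiplicity = 1.
Geometric multiplicity < algebraic multiplicity, so T is not diagonalizable.

No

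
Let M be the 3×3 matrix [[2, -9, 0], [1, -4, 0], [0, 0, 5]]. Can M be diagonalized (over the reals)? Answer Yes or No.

No

Characteristic polynomial: p(t) = t^3 - 3t^2 - 9t - 5 = (t - 5)(t + 1)^2.
t = -1 has algebraic multiplicity 2; rank(M + 1I) = 2, so geometric multiplicity = 1.
Geometric multiplicity < algebraic multiplicity, so M is not diagonalizable.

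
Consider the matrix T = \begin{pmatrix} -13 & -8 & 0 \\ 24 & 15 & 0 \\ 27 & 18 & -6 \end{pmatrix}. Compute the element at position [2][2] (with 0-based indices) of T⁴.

1296

Characteristic polynomial: s^3 + 4s^2 - 15s - 18 = (s - 3)(s + 1)(s + 6), so the eigenvalues are -6, -1, 3.
s=-1: eigenvector (-2, 3, 0).
s=3: eigenvector (-1, 2, 1).
s=-6: eigenvector (0, 0, 1).
P = [[-2, -1, 0], [3, 2, 0], [0, 1, 1]], D = diag(-1, 3, -6), P⁻¹ = [[-2, -1, 0], [3, 2, 0], [-3, -2, 1]].
T⁴ = P·diag(1, 81, 1296)·P⁻¹ = [[-239, -160, 0], [480, 321, 0], [-3645, -2430, 1296]].
The requested entry is 1296.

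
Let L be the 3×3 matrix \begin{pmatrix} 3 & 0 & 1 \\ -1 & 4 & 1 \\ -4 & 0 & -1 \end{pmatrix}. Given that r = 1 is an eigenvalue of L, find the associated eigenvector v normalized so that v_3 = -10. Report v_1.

5

L − 1I = [[2, 0, 1], [-1, 3, 1], [-4, 0, -2]].
Solving (L − 1I)v = 0 gives the eigenspace spanned by (5, 5, -10).
With v_3 = -10, v = (5, 5, -10), so v_1 = 5.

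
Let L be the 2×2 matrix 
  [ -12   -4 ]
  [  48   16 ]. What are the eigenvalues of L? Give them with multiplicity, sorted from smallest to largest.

0, 4

Characteristic polynomial: p(r) = r^2 - 4r = r(r - 4).
Roots (with multiplicity): 0, 4.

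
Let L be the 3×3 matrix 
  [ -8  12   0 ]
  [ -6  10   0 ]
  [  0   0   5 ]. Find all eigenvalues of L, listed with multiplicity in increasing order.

-2, 4, 5

Characteristic polynomial: p(μ) = μ^3 - 7μ^2 + 2μ + 40 = (μ - 5)(μ - 4)(μ + 2).
Roots (with multiplicity): -2, 4, 5.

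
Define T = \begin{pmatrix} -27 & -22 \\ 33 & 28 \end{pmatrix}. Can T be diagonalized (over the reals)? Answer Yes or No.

Yes

Characteristic polynomial: p(μ) = μ^2 - μ - 30 = (μ - 6)(μ + 5).
All 2 eigenvalues are distinct, so T is diagonalizable.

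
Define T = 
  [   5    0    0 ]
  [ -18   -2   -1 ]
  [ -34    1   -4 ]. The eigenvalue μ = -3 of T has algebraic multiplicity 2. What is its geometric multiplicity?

T + 3I = [[8, 0, 0], [-18, 1, -1], [-34, 1, -1]].
This matrix has rank 2, so its null space has dimension 3 − 2 = 1.

1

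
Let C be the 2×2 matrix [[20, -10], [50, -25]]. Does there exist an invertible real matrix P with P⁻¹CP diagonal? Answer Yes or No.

Characteristic polynomial: p(μ) = μ^2 + 5μ = μ(μ + 5).
All 2 eigenvalues are distinct, so C is diagonalizable.

Yes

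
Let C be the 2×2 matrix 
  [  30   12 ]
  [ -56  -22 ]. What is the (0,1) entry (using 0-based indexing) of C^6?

Characteristic polynomial: t^2 - 8t + 12 = (t - 6)(t - 2), so the eigenvalues are 2, 6.
t=6: eigenvector (1, -2).
t=2: eigenvector (-3, 7).
P = [[1, -3], [-2, 7]], D = diag(6, 2), P⁻¹ = [[7, 3], [2, 1]].
C⁶ = P·diag(46656, 64)·P⁻¹ = [[326208, 139776], [-652288, -279488]].
The requested entry is 139776.

139776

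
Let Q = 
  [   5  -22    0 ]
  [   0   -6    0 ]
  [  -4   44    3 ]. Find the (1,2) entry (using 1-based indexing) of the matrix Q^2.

Characteristic polynomial: μ^3 - 2μ^2 - 33μ + 90 = (μ - 5)(μ - 3)(μ + 6), so the eigenvalues are -6, 3, 5.
μ=5: eigenvector (1, 0, -2).
μ=-6: eigenvector (2, 1, -4).
μ=3: eigenvector (0, 0, 1).
P = [[1, 2, 0], [0, 1, 0], [-2, -4, 1]], D = diag(5, -6, 3), P⁻¹ = [[1, -2, 0], [0, 1, 0], [2, 0, 1]].
Q² = P·diag(25, 36, 9)·P⁻¹ = [[25, 22, 0], [0, 36, 0], [-32, -44, 9]].
The requested entry is 22.

22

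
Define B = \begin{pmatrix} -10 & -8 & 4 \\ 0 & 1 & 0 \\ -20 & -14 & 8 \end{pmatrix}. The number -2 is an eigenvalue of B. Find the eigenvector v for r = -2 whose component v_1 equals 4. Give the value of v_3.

8

B + 2I = [[-8, -8, 4], [0, 3, 0], [-20, -14, 10]].
Solving (B + 2I)v = 0 gives the eigenspace spanned by (4, 0, 8).
With v_1 = 4, v = (4, 0, 8), so v_3 = 8.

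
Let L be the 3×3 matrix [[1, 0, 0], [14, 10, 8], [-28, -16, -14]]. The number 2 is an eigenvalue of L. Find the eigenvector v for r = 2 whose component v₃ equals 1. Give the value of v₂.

-1

L − 2I = [[-1, 0, 0], [14, 8, 8], [-28, -16, -16]].
Solving (L − 2I)v = 0 gives the eigenspace spanned by (0, -1, 1).
With v₃ = 1, v = (0, -1, 1), so v₂ = -1.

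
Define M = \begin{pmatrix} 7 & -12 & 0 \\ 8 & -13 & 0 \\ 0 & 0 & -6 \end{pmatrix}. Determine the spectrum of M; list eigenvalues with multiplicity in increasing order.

-6, -5, -1

Characteristic polynomial: p(s) = s^3 + 12s^2 + 41s + 30 = (s + 1)(s + 5)(s + 6).
Roots (with multiplicity): -6, -5, -1.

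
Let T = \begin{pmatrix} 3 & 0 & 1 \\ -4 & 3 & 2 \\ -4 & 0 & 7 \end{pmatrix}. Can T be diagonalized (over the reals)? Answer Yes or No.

Characteristic polynomial: p(μ) = μ^3 - 13μ^2 + 55μ - 75 = (μ - 5)^2(μ - 3).
μ = 5 has algebraic multiplicity 2; rank(T − 5I) = 2, so geometric multiplicity = 1.
Geometric multiplicity < algebraic multiplicity, so T is not diagonalizable.

No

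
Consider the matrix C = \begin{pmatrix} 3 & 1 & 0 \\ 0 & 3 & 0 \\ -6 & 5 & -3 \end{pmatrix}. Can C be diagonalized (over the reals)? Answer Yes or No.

Characteristic polynomial: p(t) = t^3 - 3t^2 - 9t + 27 = (t - 3)^2(t + 3).
t = 3 has algebraic multiplicity 2; rank(C − 3I) = 2, so geometric multiplicity = 1.
Geometric multiplicity < algebraic multiplicity, so C is not diagonalizable.

No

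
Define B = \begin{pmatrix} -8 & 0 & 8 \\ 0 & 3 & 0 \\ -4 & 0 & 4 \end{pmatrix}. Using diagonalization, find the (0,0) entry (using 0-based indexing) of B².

Characteristic polynomial: r^3 + r^2 - 12r = r(r - 3)(r + 4), so the eigenvalues are -4, 0, 3.
r=3: eigenvector (0, 1, 0).
r=0: eigenvector (1, 0, 1).
r=-4: eigenvector (-2, 0, -1).
P = [[0, 1, -2], [1, 0, 0], [0, 1, -1]], D = diag(3, 0, -4), P⁻¹ = [[0, 1, 0], [-1, 0, 2], [-1, 0, 1]].
B² = P·diag(9, 0, 16)·P⁻¹ = [[32, 0, -32], [0, 9, 0], [16, 0, -16]].
The requested entry is 32.

32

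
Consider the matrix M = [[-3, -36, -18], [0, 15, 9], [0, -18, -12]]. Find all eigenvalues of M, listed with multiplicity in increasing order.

Characteristic polynomial: p(s) = s^3 - 27s - 54 = (s - 6)(s + 3)^2.
Roots (with multiplicity): -3, -3, 6.

-3, -3, 6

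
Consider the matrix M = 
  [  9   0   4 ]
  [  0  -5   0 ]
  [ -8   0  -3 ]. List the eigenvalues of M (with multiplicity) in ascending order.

Characteristic polynomial: p(μ) = μ^3 - μ^2 - 25μ + 25 = (μ - 5)(μ - 1)(μ + 5).
Roots (with multiplicity): -5, 1, 5.

-5, 1, 5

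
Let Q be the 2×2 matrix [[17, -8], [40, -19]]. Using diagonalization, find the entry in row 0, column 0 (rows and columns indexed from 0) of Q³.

Characteristic polynomial: t^2 + 2t - 3 = (t - 1)(t + 3), so the eigenvalues are -3, 1.
t=1: eigenvector (1, 2).
t=-3: eigenvector (2, 5).
P = [[1, 2], [2, 5]], D = diag(1, -3), P⁻¹ = [[5, -2], [-2, 1]].
Q³ = P·diag(1, -27)·P⁻¹ = [[113, -56], [280, -139]].
The requested entry is 113.

113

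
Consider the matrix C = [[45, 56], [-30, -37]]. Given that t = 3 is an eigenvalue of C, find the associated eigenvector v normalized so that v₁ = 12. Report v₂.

C − 3I = [[42, 56], [-30, -40]].
Solving (C − 3I)v = 0 gives the eigenspace spanned by (12, -9).
With v₁ = 12, v = (12, -9), so v₂ = -9.

-9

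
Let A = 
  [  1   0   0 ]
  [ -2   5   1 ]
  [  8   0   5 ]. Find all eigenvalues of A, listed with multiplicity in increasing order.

1, 5, 5

Characteristic polynomial: p(r) = r^3 - 11r^2 + 35r - 25 = (r - 5)^2(r - 1).
Roots (with multiplicity): 1, 5, 5.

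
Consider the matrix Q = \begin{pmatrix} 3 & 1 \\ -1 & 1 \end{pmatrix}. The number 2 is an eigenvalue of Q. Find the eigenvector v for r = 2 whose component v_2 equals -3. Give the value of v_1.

Q − 2I = [[1, 1], [-1, -1]].
Solving (Q − 2I)v = 0 gives the eigenspace spanned by (3, -3).
With v_2 = -3, v = (3, -3), so v_1 = 3.

3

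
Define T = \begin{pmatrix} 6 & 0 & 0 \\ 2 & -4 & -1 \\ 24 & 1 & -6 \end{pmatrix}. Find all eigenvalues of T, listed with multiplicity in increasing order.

Characteristic polynomial: p(μ) = μ^3 + 4μ^2 - 35μ - 150 = (μ - 6)(μ + 5)^2.
Roots (with multiplicity): -5, -5, 6.

-5, -5, 6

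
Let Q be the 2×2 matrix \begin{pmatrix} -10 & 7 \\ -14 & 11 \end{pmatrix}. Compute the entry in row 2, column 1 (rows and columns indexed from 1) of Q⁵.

Characteristic polynomial: t^2 - t - 12 = (t - 4)(t + 3), so the eigenvalues are -3, 4.
t=4: eigenvector (-1, -2).
t=-3: eigenvector (1, 1).
P = [[-1, 1], [-2, 1]], D = diag(4, -3), P⁻¹ = [[1, -1], [2, -1]].
Q⁵ = P·diag(1024, -243)·P⁻¹ = [[-1510, 1267], [-2534, 2291]].
The requested entry is -2534.

-2534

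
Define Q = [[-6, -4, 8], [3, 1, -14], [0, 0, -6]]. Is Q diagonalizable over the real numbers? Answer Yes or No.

Yes

Characteristic polynomial: p(t) = t^3 + 11t^2 + 36t + 36 = (t + 2)(t + 3)(t + 6).
All 3 eigenvalues are distinct, so Q is diagonalizable.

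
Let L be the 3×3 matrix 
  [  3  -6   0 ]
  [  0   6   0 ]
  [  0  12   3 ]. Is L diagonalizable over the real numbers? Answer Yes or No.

Characteristic polynomial: p(s) = s^3 - 12s^2 + 45s - 54 = (s - 6)(s - 3)^2.
s = 3 has algebraic multiplicity 2; rank(L − 3I) = 1, so geometric multiplicity = 2.
Every eigenvalue has geometric = algebraic multiplicity, so L is diagonalizable.

Yes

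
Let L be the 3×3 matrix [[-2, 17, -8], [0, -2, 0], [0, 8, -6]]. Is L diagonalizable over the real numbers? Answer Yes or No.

Characteristic polynomial: p(λ) = λ^3 + 10λ^2 + 28λ + 24 = (λ + 2)^2(λ + 6).
λ = -2 has algebraic multiplicity 2; rank(L + 2I) = 2, so geometric multiplicity = 1.
Geometric multiplicity < algebraic multiplicity, so L is not diagonalizable.

No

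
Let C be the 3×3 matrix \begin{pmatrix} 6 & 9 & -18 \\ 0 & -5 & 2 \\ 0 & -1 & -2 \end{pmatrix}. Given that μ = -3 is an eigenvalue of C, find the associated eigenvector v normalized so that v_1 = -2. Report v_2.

C + 3I = [[9, 9, -18], [0, -2, 2], [0, -1, 1]].
Solving (C + 3I)v = 0 gives the eigenspace spanned by (-2, -2, -2).
With v_1 = -2, v = (-2, -2, -2), so v_2 = -2.

-2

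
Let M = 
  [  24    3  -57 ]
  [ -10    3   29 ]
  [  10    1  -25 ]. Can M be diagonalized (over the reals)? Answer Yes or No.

No

Characteristic polynomial: p(r) = r^3 - 2r^2 - 32r + 96 = (r - 4)^2(r + 6).
r = 4 has algebraic multiplicity 2; rank(M − 4I) = 2, so geometric multiplicity = 1.
Geometric multiplicity < algebraic multiplicity, so M is not diagonalizable.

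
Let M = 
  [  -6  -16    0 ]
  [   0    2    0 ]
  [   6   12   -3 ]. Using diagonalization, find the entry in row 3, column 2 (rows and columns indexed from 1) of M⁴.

Characteristic polynomial: r^3 + 7r^2 - 36 = (r - 2)(r + 3)(r + 6), so the eigenvalues are -6, -3, 2.
r=-6: eigenvector (1, 0, -2).
r=2: eigenvector (-2, 1, 0).
r=-3: eigenvector (0, 0, 1).
P = [[1, -2, 0], [0, 1, 0], [-2, 0, 1]], D = diag(-6, 2, -3), P⁻¹ = [[1, 2, 0], [0, 1, 0], [2, 4, 1]].
M⁴ = P·diag(1296, 16, 81)·P⁻¹ = [[1296, 2560, 0], [0, 16, 0], [-2430, -4860, 81]].
The requested entry is -4860.

-4860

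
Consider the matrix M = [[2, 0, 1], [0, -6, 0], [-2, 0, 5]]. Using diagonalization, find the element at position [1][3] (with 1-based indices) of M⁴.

Characteristic polynomial: λ^3 - λ^2 - 30λ + 72 = (λ - 4)(λ - 3)(λ + 6), so the eigenvalues are -6, 3, 4.
λ=3: eigenvector (1, 0, 1).
λ=-6: eigenvector (0, 1, 0).
λ=4: eigenvector (1, 0, 2).
P = [[1, 0, 1], [0, 1, 0], [1, 0, 2]], D = diag(3, -6, 4), P⁻¹ = [[2, 0, -1], [0, 1, 0], [-1, 0, 1]].
M⁴ = P·diag(81, 1296, 256)·P⁻¹ = [[-94, 0, 175], [0, 1296, 0], [-350, 0, 431]].
The requested entry is 175.

175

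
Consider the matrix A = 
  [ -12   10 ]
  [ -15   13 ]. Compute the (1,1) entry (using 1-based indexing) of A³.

-78

Characteristic polynomial: μ^2 - μ - 6 = (μ - 3)(μ + 2), so the eigenvalues are -2, 3.
μ=-2: eigenvector (1, 1).
μ=3: eigenvector (2, 3).
P = [[1, 2], [1, 3]], D = diag(-2, 3), P⁻¹ = [[3, -2], [-1, 1]].
A³ = P·diag(-8, 27)·P⁻¹ = [[-78, 70], [-105, 97]].
The requested entry is -78.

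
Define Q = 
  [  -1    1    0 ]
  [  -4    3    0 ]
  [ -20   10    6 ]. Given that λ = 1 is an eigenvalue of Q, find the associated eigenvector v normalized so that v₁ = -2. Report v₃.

0

Q − 1I = [[-2, 1, 0], [-4, 2, 0], [-20, 10, 5]].
Solving (Q − 1I)v = 0 gives the eigenspace spanned by (-2, -4, 0).
With v₁ = -2, v = (-2, -4, 0), so v₃ = 0.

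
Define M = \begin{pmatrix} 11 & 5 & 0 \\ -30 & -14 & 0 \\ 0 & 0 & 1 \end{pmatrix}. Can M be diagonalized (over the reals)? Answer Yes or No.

Yes

Characteristic polynomial: p(μ) = μ^3 + 2μ^2 - 7μ + 4 = (μ - 1)^2(μ + 4).
μ = 1 has algebraic multiplicity 2; rank(M − 1I) = 1, so geometric multiplicity = 2.
Every eigenvalue has geometric = algebraic multiplicity, so M is diagonalizable.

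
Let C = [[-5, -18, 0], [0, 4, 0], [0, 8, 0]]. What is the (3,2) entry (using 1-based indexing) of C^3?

Characteristic polynomial: r^3 + r^2 - 20r = r(r - 4)(r + 5), so the eigenvalues are -5, 0, 4.
r=-5: eigenvector (1, 0, 0).
r=4: eigenvector (-2, 1, 2).
r=0: eigenvector (0, 0, 1).
P = [[1, -2, 0], [0, 1, 0], [0, 2, 1]], D = diag(-5, 4, 0), P⁻¹ = [[1, 2, 0], [0, 1, 0], [0, -2, 1]].
C³ = P·diag(-125, 64, 0)·P⁻¹ = [[-125, -378, 0], [0, 64, 0], [0, 128, 0]].
The requested entry is 128.

128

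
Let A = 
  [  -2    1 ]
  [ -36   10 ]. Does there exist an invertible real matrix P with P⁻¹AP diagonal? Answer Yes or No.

Characteristic polynomial: p(r) = r^2 - 8r + 16 = (r - 4)^2.
r = 4 has algebraic multiplicity 2; rank(A − 4I) = 1, so geometric multiplicity = 1.
Geometric multiplicity < algebraic multiplicity, so A is not diagonalizable.

No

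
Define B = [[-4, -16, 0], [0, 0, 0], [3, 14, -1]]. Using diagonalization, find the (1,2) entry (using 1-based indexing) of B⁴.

Characteristic polynomial: λ^3 + 5λ^2 + 4λ = λ(λ + 1)(λ + 4), so the eigenvalues are -4, -1, 0.
λ=-1: eigenvector (0, 0, 1).
λ=0: eigenvector (-4, 1, 2).
λ=-4: eigenvector (1, 0, -1).
P = [[0, -4, 1], [0, 1, 0], [1, 2, -1]], D = diag(-1, 0, -4), P⁻¹ = [[1, 2, 1], [0, 1, 0], [1, 4, 0]].
B⁴ = P·diag(1, 0, 256)·P⁻¹ = [[256, 1024, 0], [0, 0, 0], [-255, -1022, 1]].
The requested entry is 1024.

1024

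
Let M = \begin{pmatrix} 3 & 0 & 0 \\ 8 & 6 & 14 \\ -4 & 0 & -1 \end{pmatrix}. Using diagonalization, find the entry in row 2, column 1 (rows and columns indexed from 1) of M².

Characteristic polynomial: λ^3 - 8λ^2 + 9λ + 18 = (λ - 6)(λ - 3)(λ + 1), so the eigenvalues are -1, 3, 6.
λ=3: eigenvector (1, 2, -1).
λ=6: eigenvector (0, 1, 0).
λ=-1: eigenvector (0, -2, 1).
P = [[1, 0, 0], [2, 1, -2], [-1, 0, 1]], D = diag(3, 6, -1), P⁻¹ = [[1, 0, 0], [0, 1, 2], [1, 0, 1]].
M² = P·diag(9, 36, 1)·P⁻¹ = [[9, 0, 0], [16, 36, 70], [-8, 0, 1]].
The requested entry is 16.

16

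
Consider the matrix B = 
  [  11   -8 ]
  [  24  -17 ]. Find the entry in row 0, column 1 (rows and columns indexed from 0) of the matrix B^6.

31248

Characteristic polynomial: s^2 + 6s + 5 = (s + 1)(s + 5), so the eigenvalues are -5, -1.
s=-5: eigenvector (-1, -2).
s=-1: eigenvector (2, 3).
P = [[-1, 2], [-2, 3]], D = diag(-5, -1), P⁻¹ = [[3, -2], [2, -1]].
B⁶ = P·diag(15625, 1)·P⁻¹ = [[-46871, 31248], [-93744, 62497]].
The requested entry is 31248.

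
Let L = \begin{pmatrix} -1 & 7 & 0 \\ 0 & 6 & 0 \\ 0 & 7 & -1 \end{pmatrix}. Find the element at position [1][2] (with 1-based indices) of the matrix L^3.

Characteristic polynomial: μ^3 - 4μ^2 - 11μ - 6 = (μ - 6)(μ + 1)^2, so the eigenvalues are -1, -1, 6.
μ=-1: eigenvector (1, 0, 1).
μ=6: eigenvector (1, 1, 1).
μ=-1: eigenvector (1, 0, 0).
P = [[1, 1, 1], [0, 1, 0], [1, 1, 0]], D = diag(-1, 6, -1), P⁻¹ = [[0, -1, 1], [0, 1, 0], [1, 0, -1]].
L³ = P·diag(-1, 216, -1)·P⁻¹ = [[-1, 217, 0], [0, 216, 0], [0, 217, -1]].
The requested entry is 217.

217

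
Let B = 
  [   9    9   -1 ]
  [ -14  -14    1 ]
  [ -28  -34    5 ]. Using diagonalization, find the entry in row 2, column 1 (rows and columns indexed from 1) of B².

Characteristic polynomial: λ^3 - 19λ + 30 = (λ - 3)(λ - 2)(λ + 5), so the eigenvalues are -5, 2, 3.
λ=-5: eigenvector (1, -2, -4).
λ=2: eigenvector (1, -1, -2).
λ=3: eigenvector (-1, 1, 3).
P = [[1, 1, -1], [-2, -1, 1], [-4, -2, 3]], D = diag(-5, 2, 3), P⁻¹ = [[-1, -1, 0], [2, -1, 1], [0, -2, 1]].
B² = P·diag(25, 4, 9)·P⁻¹ = [[-17, -11, -5], [42, 36, 5], [84, 54, 19]].
The requested entry is 42.

42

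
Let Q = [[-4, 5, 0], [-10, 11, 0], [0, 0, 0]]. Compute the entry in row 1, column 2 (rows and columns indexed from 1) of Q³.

215

Characteristic polynomial: t^3 - 7t^2 + 6t = t(t - 6)(t - 1), so the eigenvalues are 0, 1, 6.
t=6: eigenvector (1, 2, 0).
t=0: eigenvector (0, 0, 1).
t=1: eigenvector (-1, -1, 0).
P = [[1, 0, -1], [2, 0, -1], [0, 1, 0]], D = diag(6, 0, 1), P⁻¹ = [[-1, 1, 0], [0, 0, 1], [-2, 1, 0]].
Q³ = P·diag(216, 0, 1)·P⁻¹ = [[-214, 215, 0], [-430, 431, 0], [0, 0, 0]].
The requested entry is 215.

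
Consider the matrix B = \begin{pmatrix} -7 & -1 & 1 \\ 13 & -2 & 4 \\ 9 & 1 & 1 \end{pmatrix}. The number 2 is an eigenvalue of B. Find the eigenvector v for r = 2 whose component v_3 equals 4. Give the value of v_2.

B − 2I = [[-9, -1, 1], [13, -4, 4], [9, 1, -1]].
Solving (B − 2I)v = 0 gives the eigenspace spanned by (0, 4, 4).
With v_3 = 4, v = (0, 4, 4), so v_2 = 4.

4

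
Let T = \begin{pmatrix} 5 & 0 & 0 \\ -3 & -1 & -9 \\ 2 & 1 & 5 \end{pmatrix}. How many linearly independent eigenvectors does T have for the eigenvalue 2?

T − 2I = [[3, 0, 0], [-3, -3, -9], [2, 1, 3]].
This matrix has rank 2, so its null space has dimension 3 − 2 = 1.

1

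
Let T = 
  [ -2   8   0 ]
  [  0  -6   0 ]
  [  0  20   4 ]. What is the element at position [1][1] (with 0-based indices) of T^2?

36

Characteristic polynomial: r^3 + 4r^2 - 20r - 48 = (r - 4)(r + 2)(r + 6), so the eigenvalues are -6, -2, 4.
r=-2: eigenvector (1, 0, 0).
r=-6: eigenvector (-2, 1, -2).
r=4: eigenvector (0, 0, 1).
P = [[1, -2, 0], [0, 1, 0], [0, -2, 1]], D = diag(-2, -6, 4), P⁻¹ = [[1, 2, 0], [0, 1, 0], [0, 2, 1]].
T² = P·diag(4, 36, 16)·P⁻¹ = [[4, -64, 0], [0, 36, 0], [0, -40, 16]].
The requested entry is 36.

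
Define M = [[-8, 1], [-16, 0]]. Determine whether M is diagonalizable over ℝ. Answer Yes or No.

No

Characteristic polynomial: p(λ) = λ^2 + 8λ + 16 = (λ + 4)^2.
λ = -4 has algebraic multiplicity 2; rank(M + 4I) = 1, so geometric multiplicity = 1.
Geometric multiplicity < algebraic multiplicity, so M is not diagonalizable.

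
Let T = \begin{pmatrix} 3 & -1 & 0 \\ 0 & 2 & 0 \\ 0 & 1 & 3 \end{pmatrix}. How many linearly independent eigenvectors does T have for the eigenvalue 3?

T − 3I = [[0, -1, 0], [0, -1, 0], [0, 1, 0]].
This matrix has rank 1, so its null space has dimension 3 − 1 = 2.

2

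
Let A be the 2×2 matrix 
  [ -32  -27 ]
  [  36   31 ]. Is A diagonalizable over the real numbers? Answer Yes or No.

Characteristic polynomial: p(λ) = λ^2 + λ - 20 = (λ - 4)(λ + 5).
All 2 eigenvalues are distinct, so A is diagonalizable.

Yes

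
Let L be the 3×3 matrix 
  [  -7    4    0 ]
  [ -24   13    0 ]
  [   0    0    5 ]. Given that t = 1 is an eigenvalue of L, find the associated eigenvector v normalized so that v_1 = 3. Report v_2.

6

L − 1I = [[-8, 4, 0], [-24, 12, 0], [0, 0, 4]].
Solving (L − 1I)v = 0 gives the eigenspace spanned by (3, 6, 0).
With v_1 = 3, v = (3, 6, 0), so v_2 = 6.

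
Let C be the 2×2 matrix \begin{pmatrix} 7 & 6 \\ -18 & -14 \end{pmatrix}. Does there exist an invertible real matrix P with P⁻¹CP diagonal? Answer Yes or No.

Yes

Characteristic polynomial: p(s) = s^2 + 7s + 10 = (s + 2)(s + 5).
All 2 eigenvalues are distinct, so C is diagonalizable.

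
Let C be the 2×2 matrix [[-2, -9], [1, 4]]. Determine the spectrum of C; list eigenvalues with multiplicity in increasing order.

1, 1

Characteristic polynomial: p(t) = t^2 - 2t + 1 = (t - 1)^2.
Roots (with multiplicity): 1, 1.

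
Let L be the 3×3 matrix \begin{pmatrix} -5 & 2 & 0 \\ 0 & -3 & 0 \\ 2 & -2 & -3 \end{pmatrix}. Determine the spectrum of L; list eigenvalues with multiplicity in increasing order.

Characteristic polynomial: p(t) = t^3 + 11t^2 + 39t + 45 = (t + 3)^2(t + 5).
Roots (with multiplicity): -5, -3, -3.

-5, -3, -3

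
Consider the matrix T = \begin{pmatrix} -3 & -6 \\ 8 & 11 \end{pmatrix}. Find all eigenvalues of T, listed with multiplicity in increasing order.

3, 5

Characteristic polynomial: p(r) = r^2 - 8r + 15 = (r - 5)(r - 3).
Roots (with multiplicity): 3, 5.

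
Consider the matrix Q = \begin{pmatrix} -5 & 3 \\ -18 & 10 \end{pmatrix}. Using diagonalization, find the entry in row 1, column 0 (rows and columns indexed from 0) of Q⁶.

-24570

Characteristic polynomial: λ^2 - 5λ + 4 = (λ - 4)(λ - 1), so the eigenvalues are 1, 4.
λ=4: eigenvector (1, 3).
λ=1: eigenvector (1, 2).
P = [[1, 1], [3, 2]], D = diag(4, 1), P⁻¹ = [[-2, 1], [3, -1]].
Q⁶ = P·diag(4096, 1)·P⁻¹ = [[-8189, 4095], [-24570, 12286]].
The requested entry is -24570.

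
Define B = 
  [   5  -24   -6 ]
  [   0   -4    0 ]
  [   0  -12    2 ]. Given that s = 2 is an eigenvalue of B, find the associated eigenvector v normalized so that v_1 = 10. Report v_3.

5

B − 2I = [[3, -24, -6], [0, -6, 0], [0, -12, 0]].
Solving (B − 2I)v = 0 gives the eigenspace spanned by (10, 0, 5).
With v_1 = 10, v = (10, 0, 5), so v_3 = 5.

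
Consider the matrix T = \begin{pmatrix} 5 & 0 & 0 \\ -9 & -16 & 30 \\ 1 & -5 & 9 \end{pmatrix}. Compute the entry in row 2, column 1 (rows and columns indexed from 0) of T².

35

Characteristic polynomial: λ^3 + 2λ^2 - 29λ - 30 = (λ - 5)(λ + 1)(λ + 6), so the eigenvalues are -6, -1, 5.
λ=5: eigenvector (1, 1, 1).
λ=-1: eigenvector (0, -2, -1).
λ=-6: eigenvector (0, 3, 1).
P = [[1, 0, 0], [1, -2, 3], [1, -1, 1]], D = diag(5, -1, -6), P⁻¹ = [[1, 0, 0], [2, 1, -3], [1, 1, -2]].
T² = P·diag(25, 1, 36)·P⁻¹ = [[25, 0, 0], [129, 106, -210], [59, 35, -69]].
The requested entry is 35.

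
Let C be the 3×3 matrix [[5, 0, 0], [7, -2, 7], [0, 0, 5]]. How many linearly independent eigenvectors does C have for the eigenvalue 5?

2

C − 5I = [[0, 0, 0], [7, -7, 7], [0, 0, 0]].
This matrix has rank 1, so its null space has dimension 3 − 1 = 2.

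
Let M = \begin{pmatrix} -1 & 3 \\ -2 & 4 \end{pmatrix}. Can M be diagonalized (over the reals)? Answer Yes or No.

Yes

Characteristic polynomial: p(t) = t^2 - 3t + 2 = (t - 2)(t - 1).
All 2 eigenvalues are distinct, so M is diagonalizable.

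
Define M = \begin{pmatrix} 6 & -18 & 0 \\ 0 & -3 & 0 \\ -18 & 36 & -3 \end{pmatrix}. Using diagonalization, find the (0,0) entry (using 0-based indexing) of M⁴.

1296

Characteristic polynomial: λ^3 - 27λ - 54 = (λ - 6)(λ + 3)^2, so the eigenvalues are -3, -3, 6.
λ=6: eigenvector (1, 0, -2).
λ=-3: eigenvector (2, 1, -4).
λ=-3: eigenvector (0, 0, 1).
P = [[1, 2, 0], [0, 1, 0], [-2, -4, 1]], D = diag(6, -3, -3), P⁻¹ = [[1, -2, 0], [0, 1, 0], [2, 0, 1]].
M⁴ = P·diag(1296, 81, 81)·P⁻¹ = [[1296, -2430, 0], [0, 81, 0], [-2430, 4860, 81]].
The requested entry is 1296.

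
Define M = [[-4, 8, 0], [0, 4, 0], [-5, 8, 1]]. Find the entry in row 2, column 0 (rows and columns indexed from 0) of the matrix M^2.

Characteristic polynomial: μ^3 - μ^2 - 16μ + 16 = (μ - 4)(μ - 1)(μ + 4), so the eigenvalues are -4, 1, 4.
μ=-4: eigenvector (1, 0, 1).
μ=4: eigenvector (1, 1, 1).
μ=1: eigenvector (0, 0, 1).
P = [[1, 1, 0], [0, 1, 0], [1, 1, 1]], D = diag(-4, 4, 1), P⁻¹ = [[1, -1, 0], [0, 1, 0], [-1, 0, 1]].
M² = P·diag(16, 16, 1)·P⁻¹ = [[16, 0, 0], [0, 16, 0], [15, 0, 1]].
The requested entry is 15.

15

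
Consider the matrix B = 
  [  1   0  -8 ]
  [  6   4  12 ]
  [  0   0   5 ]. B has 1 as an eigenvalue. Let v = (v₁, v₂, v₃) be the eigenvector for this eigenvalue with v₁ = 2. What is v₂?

B − 1I = [[0, 0, -8], [6, 3, 12], [0, 0, 4]].
Solving (B − 1I)v = 0 gives the eigenspace spanned by (2, -4, 0).
With v₁ = 2, v = (2, -4, 0), so v₂ = -4.

-4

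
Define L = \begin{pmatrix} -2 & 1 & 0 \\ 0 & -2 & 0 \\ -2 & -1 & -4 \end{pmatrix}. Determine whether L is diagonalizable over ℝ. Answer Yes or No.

No

Characteristic polynomial: p(λ) = λ^3 + 8λ^2 + 20λ + 16 = (λ + 2)^2(λ + 4).
λ = -2 has algebraic multiplicity 2; rank(L + 2I) = 2, so geometric multiplicity = 1.
Geometric multiplicity < algebraic multiplicity, so L is not diagonalizable.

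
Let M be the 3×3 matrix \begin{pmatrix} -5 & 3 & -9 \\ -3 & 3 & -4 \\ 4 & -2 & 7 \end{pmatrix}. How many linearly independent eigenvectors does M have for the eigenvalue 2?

1

M − 2I = [[-7, 3, -9], [-3, 1, -4], [4, -2, 5]].
This matrix has rank 2, so its null space has dimension 3 − 2 = 1.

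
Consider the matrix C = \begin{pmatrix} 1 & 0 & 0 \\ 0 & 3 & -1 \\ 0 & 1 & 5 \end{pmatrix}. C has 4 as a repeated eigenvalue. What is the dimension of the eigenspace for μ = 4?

1

C − 4I = [[-3, 0, 0], [0, -1, -1], [0, 1, 1]].
This matrix has rank 2, so its null space has dimension 3 − 2 = 1.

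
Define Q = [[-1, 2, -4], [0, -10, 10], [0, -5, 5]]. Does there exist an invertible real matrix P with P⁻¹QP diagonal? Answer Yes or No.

Characteristic polynomial: p(r) = r^3 + 6r^2 + 5r = r(r + 1)(r + 5).
All 3 eigenvalues are distinct, so Q is diagonalizable.

Yes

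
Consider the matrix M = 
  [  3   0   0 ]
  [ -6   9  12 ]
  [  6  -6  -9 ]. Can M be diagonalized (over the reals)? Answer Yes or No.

Characteristic polynomial: p(μ) = μ^3 - 3μ^2 - 9μ + 27 = (μ - 3)^2(μ + 3).
μ = 3 has algebraic multiplicity 2; rank(M − 3I) = 1, so geometric multiplicity = 2.
Every eigenvalue has geometric = algebraic multiplicity, so M is diagonalizable.

Yes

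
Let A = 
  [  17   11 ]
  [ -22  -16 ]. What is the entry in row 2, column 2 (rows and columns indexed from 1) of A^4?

Characteristic polynomial: s^2 - s - 30 = (s - 6)(s + 5), so the eigenvalues are -5, 6.
s=-5: eigenvector (1, -2).
s=6: eigenvector (1, -1).
P = [[1, 1], [-2, -1]], D = diag(-5, 6), P⁻¹ = [[-1, -1], [2, 1]].
A⁴ = P·diag(625, 1296)·P⁻¹ = [[1967, 671], [-1342, -46]].
The requested entry is -46.

-46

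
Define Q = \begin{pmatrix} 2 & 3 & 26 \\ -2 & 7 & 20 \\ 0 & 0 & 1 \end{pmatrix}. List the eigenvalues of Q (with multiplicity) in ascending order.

Characteristic polynomial: p(s) = s^3 - 10s^2 + 29s - 20 = (s - 5)(s - 4)(s - 1).
Roots (with multiplicity): 1, 4, 5.

1, 4, 5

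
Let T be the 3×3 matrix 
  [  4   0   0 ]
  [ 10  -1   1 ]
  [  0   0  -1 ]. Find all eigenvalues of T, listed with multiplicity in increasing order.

-1, -1, 4

Characteristic polynomial: p(s) = s^3 - 2s^2 - 7s - 4 = (s - 4)(s + 1)^2.
Roots (with multiplicity): -1, -1, 4.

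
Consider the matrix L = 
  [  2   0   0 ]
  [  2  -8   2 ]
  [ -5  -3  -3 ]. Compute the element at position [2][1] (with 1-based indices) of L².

-22

Characteristic polynomial: μ^3 + 9μ^2 + 8μ - 60 = (μ - 2)(μ + 5)(μ + 6), so the eigenvalues are -6, -5, 2.
μ=-5: eigenvector (0, 2, 3).
μ=-6: eigenvector (0, 1, 1).
μ=2: eigenvector (1, 0, -1).
P = [[0, 0, 1], [2, 1, 0], [3, 1, -1]], D = diag(-5, -6, 2), P⁻¹ = [[1, -1, 1], [-2, 3, -2], [1, 0, 0]].
L² = P·diag(25, 36, 4)·P⁻¹ = [[4, 0, 0], [-22, 58, -22], [-1, 33, 3]].
The requested entry is -22.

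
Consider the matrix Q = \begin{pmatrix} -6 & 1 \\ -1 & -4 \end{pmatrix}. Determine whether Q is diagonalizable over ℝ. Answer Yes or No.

No

Characteristic polynomial: p(t) = t^2 + 10t + 25 = (t + 5)^2.
t = -5 has algebraic multiplicity 2; rank(Q + 5I) = 1, so geometric multiplicity = 1.
Geometric multiplicity < algebraic multiplicity, so Q is not diagonalizable.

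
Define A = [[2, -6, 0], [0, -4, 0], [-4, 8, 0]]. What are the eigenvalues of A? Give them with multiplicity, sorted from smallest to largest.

Characteristic polynomial: p(r) = r^3 + 2r^2 - 8r = r(r - 2)(r + 4).
Roots (with multiplicity): -4, 0, 2.

-4, 0, 2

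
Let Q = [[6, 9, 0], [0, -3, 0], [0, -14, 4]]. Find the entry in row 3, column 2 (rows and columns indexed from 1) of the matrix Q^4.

-350

Characteristic polynomial: μ^3 - 7μ^2 - 6μ + 72 = (μ - 6)(μ - 4)(μ + 3), so the eigenvalues are -3, 4, 6.
μ=6: eigenvector (1, 0, 0).
μ=-3: eigenvector (-1, 1, 2).
μ=4: eigenvector (0, 0, 1).
P = [[1, -1, 0], [0, 1, 0], [0, 2, 1]], D = diag(6, -3, 4), P⁻¹ = [[1, 1, 0], [0, 1, 0], [0, -2, 1]].
Q⁴ = P·diag(1296, 81, 256)·P⁻¹ = [[1296, 1215, 0], [0, 81, 0], [0, -350, 256]].
The requested entry is -350.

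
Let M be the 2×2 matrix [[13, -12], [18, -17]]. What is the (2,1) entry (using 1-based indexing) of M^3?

Characteristic polynomial: s^2 + 4s - 5 = (s - 1)(s + 5), so the eigenvalues are -5, 1.
s=1: eigenvector (1, 1).
s=-5: eigenvector (-2, -3).
P = [[1, -2], [1, -3]], D = diag(1, -5), P⁻¹ = [[3, -2], [1, -1]].
M³ = P·diag(1, -125)·P⁻¹ = [[253, -252], [378, -377]].
The requested entry is 378.

378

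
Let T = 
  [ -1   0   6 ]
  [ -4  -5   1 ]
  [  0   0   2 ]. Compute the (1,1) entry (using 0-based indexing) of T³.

-125

Characteristic polynomial: s^3 + 4s^2 - 7s - 10 = (s - 2)(s + 1)(s + 5), so the eigenvalues are -5, -1, 2.
s=-1: eigenvector (1, -1, 0).
s=2: eigenvector (2, -1, 1).
s=-5: eigenvector (0, 1, 0).
P = [[1, 2, 0], [-1, -1, 1], [0, 1, 0]], D = diag(-1, 2, -5), P⁻¹ = [[1, 0, -2], [0, 0, 1], [1, 1, -1]].
T³ = P·diag(-1, 8, -125)·P⁻¹ = [[-1, 0, 18], [-124, -125, 115], [0, 0, 8]].
The requested entry is -125.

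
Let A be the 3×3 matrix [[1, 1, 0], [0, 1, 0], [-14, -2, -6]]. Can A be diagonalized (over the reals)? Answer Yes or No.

Characteristic polynomial: p(λ) = λ^3 + 4λ^2 - 11λ + 6 = (λ - 1)^2(λ + 6).
λ = 1 has algebraic multiplicity 2; rank(A − 1I) = 2, so geometric multiplicity = 1.
Geometric multiplicity < algebraic multiplicity, so A is not diagonalizable.

No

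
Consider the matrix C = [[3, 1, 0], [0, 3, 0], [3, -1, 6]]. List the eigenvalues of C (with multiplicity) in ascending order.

3, 3, 6

Characteristic polynomial: p(λ) = λ^3 - 12λ^2 + 45λ - 54 = (λ - 6)(λ - 3)^2.
Roots (with multiplicity): 3, 3, 6.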